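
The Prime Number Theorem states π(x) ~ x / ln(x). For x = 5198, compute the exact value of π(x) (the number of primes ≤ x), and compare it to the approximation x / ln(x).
π(5198) = 692;  x/ln(x) ≈ 607.52;  relative error ≈ 12.21%.

Directly count primes up to 5198: π(5198) = 692. The PNT approximation gives 5198/ln(5198) ≈ 5198/8.55603 ≈ 607.52. Relative error (π(x) − x/ln(x)) / π(x) ≈ 12.21%; the approximation is known to undercount slightly (Li(x) is a better estimate).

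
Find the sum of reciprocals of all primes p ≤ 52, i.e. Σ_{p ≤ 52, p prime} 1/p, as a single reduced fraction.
Σ 1/p = 1021729465586766997/614889782588491410

π(52) = 15, so the primes ≤ 52 are [2, 3, 5, 7, 11, 13, 17, 19, 23, 29, 31, 37, 41, 43, 47]. Summing 1/p over these primes: 1021729465586766997/614889782588491410 ≈ 1.6616. Mertens estimate ln ln(52) + 0.2615 ≈ 1.6355.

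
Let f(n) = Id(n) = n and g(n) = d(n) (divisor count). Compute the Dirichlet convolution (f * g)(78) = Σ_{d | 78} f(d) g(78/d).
(Id * d)(78) = 300

Divisors of 78: [1, 2, 3, 6, 13, 26, 39, 78]. For each d | 78:
  d = 1: Id(1) · d(78/1) = 1 · 8 = 8
  d = 2: Id(2) · d(78/2) = 2 · 4 = 8
  d = 3: Id(3) · d(78/3) = 3 · 4 = 12
  d = 6: Id(6) · d(78/6) = 6 · 2 = 12
  d = 13: Id(13) · d(78/13) = 13 · 4 = 52
  d = 26: Id(26) · d(78/26) = 26 · 2 = 52
  d = 39: Id(39) · d(78/39) = 39 · 2 = 78
  d = 78: Id(78) · d(78/78) = 78 · 1 = 78
Summing: (Id * d)(78) = 8 + 8 + 12 + 12 + 52 + 52 + 78 + 78 = 300.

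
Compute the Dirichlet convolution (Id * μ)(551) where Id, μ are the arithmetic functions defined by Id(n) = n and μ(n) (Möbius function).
(Id * μ)(551) = 504

Divisors of 551: [1, 19, 29, 551]. For each d | 551:
  d = 1: Id(1) · μ(551/1) = 1 · 1 = 1
  d = 19: Id(19) · μ(551/19) = 19 · -1 = -19
  d = 29: Id(29) · μ(551/29) = 29 · -1 = -29
  d = 551: Id(551) · μ(551/551) = 551 · 1 = 551
Summing: (Id * μ)(551) = 1 + -19 + -29 + 551 = 504.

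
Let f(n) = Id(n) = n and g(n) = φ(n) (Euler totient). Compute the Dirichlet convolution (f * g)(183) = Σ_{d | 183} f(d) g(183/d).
(Id * φ)(183) = 605

Divisors of 183: [1, 3, 61, 183]. For each d | 183:
  d = 1: Id(1) · φ(183/1) = 1 · 120 = 120
  d = 3: Id(3) · φ(183/3) = 3 · 60 = 180
  d = 61: Id(61) · φ(183/61) = 61 · 2 = 122
  d = 183: Id(183) · φ(183/183) = 183 · 1 = 183
Summing: (Id * φ)(183) = 120 + 180 + 122 + 183 = 605.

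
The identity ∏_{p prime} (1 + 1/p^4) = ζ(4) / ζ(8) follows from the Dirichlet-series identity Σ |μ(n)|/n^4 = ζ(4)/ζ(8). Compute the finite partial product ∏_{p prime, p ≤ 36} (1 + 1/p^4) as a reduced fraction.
∏ = 377183486665353545574471751056805902016576/349915921480385530721123181536044923530625

The primes p ≤ 36 are [2, 3, 5, 7, 11, 13, 17, 19, 23, 29, 31]. For each, (1 + 1/p^4) = (p^4 + 1)/p^4. Multiplying these fractions over p ∈ [2, 3, 5, 7, 11, 13, 17, 19, 23, 29, 31] gives 377183486665353545574471751056805902016576/349915921480385530721123181536044923530625. (In the limit P → ∞ this tends to ζ(4)/ζ(8).)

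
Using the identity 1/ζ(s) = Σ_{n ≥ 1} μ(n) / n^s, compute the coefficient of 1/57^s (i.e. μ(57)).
μ(57) = 1

Factor n = 57 = 3 · 19. μ(n) = 0 if any exponent ≥ 2 (not squarefree); otherwise μ(n) = (−1)^{ω(n)} where ω(n) is the number of distinct prime factors. Applying: μ(57) = 1.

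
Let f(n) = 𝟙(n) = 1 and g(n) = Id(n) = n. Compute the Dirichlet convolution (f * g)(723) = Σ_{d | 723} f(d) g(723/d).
(𝟙 * Id)(723) = 968

Divisors of 723: [1, 3, 241, 723]. For each d | 723:
  d = 1: 𝟙(1) · Id(723/1) = 1 · 723 = 723
  d = 3: 𝟙(3) · Id(723/3) = 1 · 241 = 241
  d = 241: 𝟙(241) · Id(723/241) = 1 · 3 = 3
  d = 723: 𝟙(723) · Id(723/723) = 1 · 1 = 1
Summing: (𝟙 * Id)(723) = 723 + 241 + 3 + 1 = 968.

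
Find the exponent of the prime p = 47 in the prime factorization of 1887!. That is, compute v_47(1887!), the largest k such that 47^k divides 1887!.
v_47(1887!) = 40

Legendre's formula: v_p(n!) = Σ_{k ≥ 1} ⌊n / p^k⌋. For p = 47, n = 1887, the terms are:
  ⌊1887/47^1⌋ = ⌊1887/47⌋ = 40
(the next term ⌊1887/47^2⌋ = 0, terminating the sum). Summing: v_47(1887!) = 40 = 40.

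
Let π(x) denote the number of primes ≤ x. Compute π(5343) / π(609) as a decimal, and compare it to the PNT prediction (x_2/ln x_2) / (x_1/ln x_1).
π(5343)/π(609) = 706/111 ≈ 6.3604;  PNT prediction ≈ 6.5536.

π(609) = 111 and π(5343) = 706, so π(5343)/π(609) ≈ 6.3604. The PNT-predicted ratio is (5343/ln(5343)) / (609/ln(609)) ≈ 6.5536. The two agree to within a few percent, as expected.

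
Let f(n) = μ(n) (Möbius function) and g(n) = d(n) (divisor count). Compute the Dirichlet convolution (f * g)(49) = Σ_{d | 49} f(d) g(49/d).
(μ * d)(49) = 1

Divisors of 49: [1, 7, 49]. For each d | 49:
  d = 1: μ(1) · d(49/1) = 1 · 3 = 3
  d = 7: μ(7) · d(49/7) = -1 · 2 = -2
  d = 49: μ(49) · d(49/49) = 0 · 1 = 0
Summing: (μ * d)(49) = 3 + -2 + 0 = 1.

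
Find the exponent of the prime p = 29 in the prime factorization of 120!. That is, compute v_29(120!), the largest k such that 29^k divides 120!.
v_29(120!) = 4

Legendre's formula: v_p(n!) = Σ_{k ≥ 1} ⌊n / p^k⌋. For p = 29, n = 120, the terms are:
  ⌊120/29^1⌋ = ⌊120/29⌋ = 4
(the next term ⌊120/29^2⌋ = 0, terminating the sum). Summing: v_29(120!) = 4 = 4.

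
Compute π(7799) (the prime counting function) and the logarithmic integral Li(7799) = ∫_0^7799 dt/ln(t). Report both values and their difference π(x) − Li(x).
π(7799) = 987;  Li(7799) ≈ 1004.02;  π(x) − Li(x) ≈ -17.02.

Direct count of primes ≤ 7799 gives π(7799) = 987. Numerical evaluation of the logarithmic integral gives Li(7799) ≈ 1004.02. The difference π(x) − Li(x) ≈ -17.02 is typically negative for small/moderate x (Li(x) overestimates), though Littlewood's theorem shows this sign changes infinitely often.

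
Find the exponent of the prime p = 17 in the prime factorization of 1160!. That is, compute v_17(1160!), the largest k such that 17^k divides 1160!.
v_17(1160!) = 72

Legendre's formula: v_p(n!) = Σ_{k ≥ 1} ⌊n / p^k⌋. For p = 17, n = 1160, the terms are:
  ⌊1160/17^1⌋ = ⌊1160/17⌋ = 68
  ⌊1160/17^2⌋ = ⌊1160/289⌋ = 4
(the next term ⌊1160/17^3⌋ = 0, terminating the sum). Summing: v_17(1160!) = 68 + 4 = 72.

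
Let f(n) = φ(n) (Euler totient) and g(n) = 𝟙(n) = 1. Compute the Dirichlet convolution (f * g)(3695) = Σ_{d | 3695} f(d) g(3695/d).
(φ * 𝟙)(3695) = 3695

Divisors of 3695: [1, 5, 739, 3695]. For each d | 3695:
  d = 1: φ(1) · 𝟙(3695/1) = 1 · 1 = 1
  d = 5: φ(5) · 𝟙(3695/5) = 4 · 1 = 4
  d = 739: φ(739) · 𝟙(3695/739) = 738 · 1 = 738
  d = 3695: φ(3695) · 𝟙(3695/3695) = 2952 · 1 = 2952
Summing: (φ * 𝟙)(3695) = 1 + 4 + 738 + 2952 = 3695.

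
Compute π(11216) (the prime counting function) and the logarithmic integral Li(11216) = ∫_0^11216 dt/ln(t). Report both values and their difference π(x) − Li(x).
π(11216) = 1357;  Li(11216) ≈ 1377.33;  π(x) − Li(x) ≈ -20.33.

Direct count of primes ≤ 11216 gives π(11216) = 1357. Numerical evaluation of the logarithmic integral gives Li(11216) ≈ 1377.33. The difference π(x) − Li(x) ≈ -20.33 is typically negative for small/moderate x (Li(x) overestimates), though Littlewood's theorem shows this sign changes infinitely often.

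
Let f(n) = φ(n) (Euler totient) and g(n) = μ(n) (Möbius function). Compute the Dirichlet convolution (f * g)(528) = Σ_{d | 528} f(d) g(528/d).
(φ * μ)(528) = 36

Divisors of 528: [1, 2, 3, 4, 6, 8, 11, 12, 16, 22, 24, 33, 44, 48, 66, 88, 132, 176, 264, 528]. For each d | 528:
  d = 1: φ(1) · μ(528/1) = 1 · 0 = 0
  d = 2: φ(2) · μ(528/2) = 1 · 0 = 0
  d = 3: φ(3) · μ(528/3) = 2 · 0 = 0
  d = 4: φ(4) · μ(528/4) = 2 · 0 = 0
  d = 6: φ(6) · μ(528/6) = 2 · 0 = 0
  d = 8: φ(8) · μ(528/8) = 4 · -1 = -4
  d = 11: φ(11) · μ(528/11) = 10 · 0 = 0
  d = 12: φ(12) · μ(528/12) = 4 · 0 = 0
  d = 16: φ(16) · μ(528/16) = 8 · 1 = 8
  d = 22: φ(22) · μ(528/22) = 10 · 0 = 0
  d = 24: φ(24) · μ(528/24) = 8 · 1 = 8
  d = 33: φ(33) · μ(528/33) = 20 · 0 = 0
  d = 44: φ(44) · μ(528/44) = 20 · 0 = 0
  d = 48: φ(48) · μ(528/48) = 16 · -1 = -16
  d = 66: φ(66) · μ(528/66) = 20 · 0 = 0
  d = 88: φ(88) · μ(528/88) = 40 · 1 = 40
  d = 132: φ(132) · μ(528/132) = 40 · 0 = 0
  d = 176: φ(176) · μ(528/176) = 80 · -1 = -80
  d = 264: φ(264) · μ(528/264) = 80 · -1 = -80
  d = 528: φ(528) · μ(528/528) = 160 · 1 = 160
Summing: (φ * μ)(528) = 0 + 0 + 0 + 0 + 0 + -4 + 0 + 0 + 8 + 0 + 8 + 0 + 0 + -16 + 0 + 40 + 0 + -80 + -80 + 160 = 36.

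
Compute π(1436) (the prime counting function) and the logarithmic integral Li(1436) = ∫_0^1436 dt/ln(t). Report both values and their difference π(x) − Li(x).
π(1436) = 227;  Li(1436) ≈ 239.04;  π(x) − Li(x) ≈ -12.04.

Direct count of primes ≤ 1436 gives π(1436) = 227. Numerical evaluation of the logarithmic integral gives Li(1436) ≈ 239.04. The difference π(x) − Li(x) ≈ -12.04 is typically negative for small/moderate x (Li(x) overestimates), though Littlewood's theorem shows this sign changes infinitely often.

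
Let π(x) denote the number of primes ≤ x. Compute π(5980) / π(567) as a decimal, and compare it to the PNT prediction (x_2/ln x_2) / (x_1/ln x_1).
π(5980)/π(567) = 781/103 ≈ 7.5825;  PNT prediction ≈ 7.6896.

π(567) = 103 and π(5980) = 781, so π(5980)/π(567) ≈ 7.5825. The PNT-predicted ratio is (5980/ln(5980)) / (567/ln(567)) ≈ 7.6896. The two agree to within a few percent, as expected.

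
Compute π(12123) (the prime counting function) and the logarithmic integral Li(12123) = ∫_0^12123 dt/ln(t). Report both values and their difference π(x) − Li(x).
π(12123) = 1452;  Li(12123) ≈ 1474.19;  π(x) − Li(x) ≈ -22.19.

Direct count of primes ≤ 12123 gives π(12123) = 1452. Numerical evaluation of the logarithmic integral gives Li(12123) ≈ 1474.19. The difference π(x) − Li(x) ≈ -22.19 is typically negative for small/moderate x (Li(x) overestimates), though Littlewood's theorem shows this sign changes infinitely often.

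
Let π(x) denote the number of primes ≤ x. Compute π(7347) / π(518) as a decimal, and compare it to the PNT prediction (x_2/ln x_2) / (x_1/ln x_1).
π(7347)/π(518) = 935/97 ≈ 9.6392;  PNT prediction ≈ 9.9579.

π(518) = 97 and π(7347) = 935, so π(7347)/π(518) ≈ 9.6392. The PNT-predicted ratio is (7347/ln(7347)) / (518/ln(518)) ≈ 9.9579. The two agree to within a few percent, as expected.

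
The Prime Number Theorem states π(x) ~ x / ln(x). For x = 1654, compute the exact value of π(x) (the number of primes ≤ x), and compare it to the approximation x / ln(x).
π(1654) = 259;  x/ln(x) ≈ 223.18;  relative error ≈ 13.83%.

Directly count primes up to 1654: π(1654) = 259. The PNT approximation gives 1654/ln(1654) ≈ 1654/7.41095 ≈ 223.18. Relative error (π(x) − x/ln(x)) / π(x) ≈ 13.83%; the approximation is known to undercount slightly (Li(x) is a better estimate).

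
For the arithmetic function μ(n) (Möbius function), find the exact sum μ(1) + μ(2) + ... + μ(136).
Σ_{n ≤ 136} μ(n) = -1

Compute μ(n) for each 1 ≤ n ≤ 136: μ(1) = 1, μ(2) = -1, μ(3) = -1, μ(4) = 0, μ(5) = -1, μ(6) = 1, μ(7) = -1, μ(8) = 0, μ(9) = 0, μ(10) = 1, μ(11) = -1, μ(12) = 0, μ(13) = -1, μ(14) = 1, μ(15) = 1, μ(16) = 0, μ(17) = -1, μ(18) = 0, μ(19) = -1, μ(20) = 0, μ(21) = 1, μ(22) = 1, μ(23) = -1, μ(24) = 0, μ(25) = 0, μ(26) = 1, μ(27) = 0, μ(28) = 0, μ(29) = -1, μ(30) = -1, μ(31) = -1, μ(32) = 0, μ(33) = 1, μ(34) = 1, μ(35) = 1, μ(36) = 0, μ(37) = -1, μ(38) = 1, μ(39) = 1, μ(40) = 0, μ(41) = -1, μ(42) = -1, μ(43) = -1, μ(44) = 0, μ(45) = 0, μ(46) = 1, μ(47) = -1, μ(48) = 0, μ(49) = 0, μ(50) = 0, μ(51) = 1, μ(52) = 0, μ(53) = -1, μ(54) = 0, μ(55) = 1, μ(56) = 0, μ(57) = 1, μ(58) = 1, μ(59) = -1, μ(60) = 0, μ(61) = -1, μ(62) = 1, μ(63) = 0, μ(64) = 0, μ(65) = 1, μ(66) = -1, μ(67) = -1, μ(68) = 0, μ(69) = 1, μ(70) = -1, μ(71) = -1, μ(72) = 0, μ(73) = -1, μ(74) = 1, μ(75) = 0, μ(76) = 0, μ(77) = 1, μ(78) = -1, μ(79) = -1, μ(80) = 0, μ(81) = 0, μ(82) = 1, μ(83) = -1, μ(84) = 0, μ(85) = 1, μ(86) = 1, μ(87) = 1, μ(88) = 0, μ(89) = -1, μ(90) = 0, μ(91) = 1, μ(92) = 0, μ(93) = 1, μ(94) = 1, μ(95) = 1, μ(96) = 0, μ(97) = -1, μ(98) = 0, μ(99) = 0, μ(100) = 0, μ(101) = -1, μ(102) = -1, μ(103) = -1, μ(104) = 0, μ(105) = -1, μ(106) = 1, μ(107) = -1, μ(108) = 0, μ(109) = -1, μ(110) = -1, μ(111) = 1, μ(112) = 0, μ(113) = -1, μ(114) = -1, μ(115) = 1, μ(116) = 0, μ(117) = 0, μ(118) = 1, μ(119) = 1, μ(120) = 0, μ(121) = 0, μ(122) = 1, μ(123) = 1, μ(124) = 0, μ(125) = 0, μ(126) = 0, μ(127) = -1, μ(128) = 0, μ(129) = 1, μ(130) = -1, μ(131) = -1, μ(132) = 0, μ(133) = 1, μ(134) = 1, μ(135) = 0, μ(136) = 0. Summing all 136 values: -1. (Mertens function M(x) = Σ_{n ≤ x} μ(n); on average M(x) should be small (PNT ⟺ M(x) = o(x)).)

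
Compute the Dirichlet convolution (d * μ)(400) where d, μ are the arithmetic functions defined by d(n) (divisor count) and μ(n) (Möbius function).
(d * μ)(400) = 1

Divisors of 400: [1, 2, 4, 5, 8, 10, 16, 20, 25, 40, 50, 80, 100, 200, 400]. For each d | 400:
  d = 1: d(1) · μ(400/1) = 1 · 0 = 0
  d = 2: d(2) · μ(400/2) = 2 · 0 = 0
  d = 4: d(4) · μ(400/4) = 3 · 0 = 0
  d = 5: d(5) · μ(400/5) = 2 · 0 = 0
  d = 8: d(8) · μ(400/8) = 4 · 0 = 0
  d = 10: d(10) · μ(400/10) = 4 · 0 = 0
  d = 16: d(16) · μ(400/16) = 5 · 0 = 0
  d = 20: d(20) · μ(400/20) = 6 · 0 = 0
  d = 25: d(25) · μ(400/25) = 3 · 0 = 0
  d = 40: d(40) · μ(400/40) = 8 · 1 = 8
  d = 50: d(50) · μ(400/50) = 6 · 0 = 0
  d = 80: d(80) · μ(400/80) = 10 · -1 = -10
  d = 100: d(100) · μ(400/100) = 9 · 0 = 0
  d = 200: d(200) · μ(400/200) = 12 · -1 = -12
  d = 400: d(400) · μ(400/400) = 15 · 1 = 15
Summing: (d * μ)(400) = 0 + 0 + 0 + 0 + 0 + 0 + 0 + 0 + 0 + 8 + 0 + -10 + 0 + -12 + 15 = 1.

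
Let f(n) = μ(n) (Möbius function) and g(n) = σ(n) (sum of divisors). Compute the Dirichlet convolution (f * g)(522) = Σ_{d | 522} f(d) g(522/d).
(μ * σ)(522) = 522

Divisors of 522: [1, 2, 3, 6, 9, 18, 29, 58, 87, 174, 261, 522]. For each d | 522:
  d = 1: μ(1) · σ(522/1) = 1 · 1170 = 1170
  d = 2: μ(2) · σ(522/2) = -1 · 390 = -390
  d = 3: μ(3) · σ(522/3) = -1 · 360 = -360
  d = 6: μ(6) · σ(522/6) = 1 · 120 = 120
  d = 9: μ(9) · σ(522/9) = 0 · 90 = 0
  d = 18: μ(18) · σ(522/18) = 0 · 30 = 0
  d = 29: μ(29) · σ(522/29) = -1 · 39 = -39
  d = 58: μ(58) · σ(522/58) = 1 · 13 = 13
  d = 87: μ(87) · σ(522/87) = 1 · 12 = 12
  d = 174: μ(174) · σ(522/174) = -1 · 4 = -4
  d = 261: μ(261) · σ(522/261) = 0 · 3 = 0
  d = 522: μ(522) · σ(522/522) = 0 · 1 = 0
Summing: (μ * σ)(522) = 1170 + -390 + -360 + 120 + 0 + 0 + -39 + 13 + 12 + -4 + 0 + 0 = 522.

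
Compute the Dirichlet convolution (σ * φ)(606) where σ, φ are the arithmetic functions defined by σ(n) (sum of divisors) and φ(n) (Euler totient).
(σ * φ)(606) = 4848

Divisors of 606: [1, 2, 3, 6, 101, 202, 303, 606]. For each d | 606:
  d = 1: σ(1) · φ(606/1) = 1 · 200 = 200
  d = 2: σ(2) · φ(606/2) = 3 · 200 = 600
  d = 3: σ(3) · φ(606/3) = 4 · 100 = 400
  d = 6: σ(6) · φ(606/6) = 12 · 100 = 1200
  d = 101: σ(101) · φ(606/101) = 102 · 2 = 204
  d = 202: σ(202) · φ(606/202) = 306 · 2 = 612
  d = 303: σ(303) · φ(606/303) = 408 · 1 = 408
  d = 606: σ(606) · φ(606/606) = 1224 · 1 = 1224
Summing: (σ * φ)(606) = 200 + 600 + 400 + 1200 + 204 + 612 + 408 + 1224 = 4848.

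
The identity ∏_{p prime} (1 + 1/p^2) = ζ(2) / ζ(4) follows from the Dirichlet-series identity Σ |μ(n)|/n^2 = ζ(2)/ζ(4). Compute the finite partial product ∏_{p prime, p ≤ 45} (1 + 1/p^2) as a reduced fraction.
∏ = 783023736407200000000/517444490765057062977

The primes p ≤ 45 are [2, 3, 5, 7, 11, 13, 17, 19, 23, 29, 31, 37, 41, 43]. For each, (1 + 1/p^2) = (p^2 + 1)/p^2. Multiplying these fractions over p ∈ [2, 3, 5, 7, 11, 13, 17, 19, 23, 29, 31, 37, 41, 43] gives 783023736407200000000/517444490765057062977. (In the limit P → ∞ this tends to ζ(2)/ζ(4).)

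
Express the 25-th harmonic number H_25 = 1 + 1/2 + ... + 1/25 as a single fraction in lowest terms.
H_25 = 34052522467/8923714800

Direct summation: H_25 = 1 + 1/2 + ... + 1/25. The least common denominator is lcm(1, ..., 25) = 26771144400; over this denominator the numerator is 26771144400 + 13385572200 + 8923714800 + 6692786100 + 5354228880 + 4461857400 + 3824449200 + 3346393050 + 2974571600 + 2677114440 + 2433740400 + 2230928700 + 2059318800 + 1912224600 + 1784742960 + 1673196525 + 1574773200 + 1487285800 + 1409007600 + 1338557220 + 1274816400 + 1216870200 + 1163962800 + 1115464350 + 1070845776 = 102157567401, so H_25 = 102157567401/26771144400; reducing by gcd(102157567401, 26771144400) = 3 gives 34052522467/8923714800 ≈ 3.81596. (The PNT-adjacent estimate ln(25) + γ ≈ 3.79609 matches within O(1/n).)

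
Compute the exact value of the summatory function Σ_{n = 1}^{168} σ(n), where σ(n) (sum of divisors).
Σ_{n ≤ 168} σ(n) = 23355

Compute σ(n) for each 1 ≤ n ≤ 168: σ(1) = 1, σ(2) = 3, σ(3) = 4, σ(4) = 7, σ(5) = 6, σ(6) = 12, σ(7) = 8, σ(8) = 15, σ(9) = 13, σ(10) = 18, σ(11) = 12, σ(12) = 28, σ(13) = 14, σ(14) = 24, σ(15) = 24, σ(16) = 31, σ(17) = 18, σ(18) = 39, σ(19) = 20, σ(20) = 42, σ(21) = 32, σ(22) = 36, σ(23) = 24, σ(24) = 60, σ(25) = 31, σ(26) = 42, σ(27) = 40, σ(28) = 56, σ(29) = 30, σ(30) = 72, σ(31) = 32, σ(32) = 63, σ(33) = 48, σ(34) = 54, σ(35) = 48, σ(36) = 91, σ(37) = 38, σ(38) = 60, σ(39) = 56, σ(40) = 90, σ(41) = 42, σ(42) = 96, σ(43) = 44, σ(44) = 84, σ(45) = 78, σ(46) = 72, σ(47) = 48, σ(48) = 124, σ(49) = 57, σ(50) = 93, σ(51) = 72, σ(52) = 98, σ(53) = 54, σ(54) = 120, σ(55) = 72, σ(56) = 120, σ(57) = 80, σ(58) = 90, σ(59) = 60, σ(60) = 168, σ(61) = 62, σ(62) = 96, σ(63) = 104, σ(64) = 127, σ(65) = 84, σ(66) = 144, σ(67) = 68, σ(68) = 126, σ(69) = 96, σ(70) = 144, σ(71) = 72, σ(72) = 195, σ(73) = 74, σ(74) = 114, σ(75) = 124, σ(76) = 140, σ(77) = 96, σ(78) = 168, σ(79) = 80, σ(80) = 186, σ(81) = 121, σ(82) = 126, σ(83) = 84, σ(84) = 224, σ(85) = 108, σ(86) = 132, σ(87) = 120, σ(88) = 180, σ(89) = 90, σ(90) = 234, σ(91) = 112, σ(92) = 168, σ(93) = 128, σ(94) = 144, σ(95) = 120, σ(96) = 252, σ(97) = 98, σ(98) = 171, σ(99) = 156, σ(100) = 217, σ(101) = 102, σ(102) = 216, σ(103) = 104, σ(104) = 210, σ(105) = 192, σ(106) = 162, σ(107) = 108, σ(108) = 280, σ(109) = 110, σ(110) = 216, σ(111) = 152, σ(112) = 248, σ(113) = 114, σ(114) = 240, σ(115) = 144, σ(116) = 210, σ(117) = 182, σ(118) = 180, σ(119) = 144, σ(120) = 360, σ(121) = 133, σ(122) = 186, σ(123) = 168, σ(124) = 224, σ(125) = 156, σ(126) = 312, σ(127) = 128, σ(128) = 255, σ(129) = 176, σ(130) = 252, σ(131) = 132, σ(132) = 336, σ(133) = 160, σ(134) = 204, σ(135) = 240, σ(136) = 270, σ(137) = 138, σ(138) = 288, σ(139) = 140, σ(140) = 336, σ(141) = 192, σ(142) = 216, σ(143) = 168, σ(144) = 403, σ(145) = 180, σ(146) = 222, σ(147) = 228, σ(148) = 266, σ(149) = 150, σ(150) = 372, σ(151) = 152, σ(152) = 300, σ(153) = 234, σ(154) = 288, σ(155) = 192, σ(156) = 392, σ(157) = 158, σ(158) = 240, σ(159) = 216, σ(160) = 378, σ(161) = 192, σ(162) = 363, σ(163) = 164, σ(164) = 294, σ(165) = 288, σ(166) = 252, σ(167) = 168, σ(168) = 480. Summing all 168 values: 23355. (Average order: Σ_{n ≤ x} σ(n) ~ (π²/12) x². For x = 168, (π²/12)·168² ≈ 23213.31.)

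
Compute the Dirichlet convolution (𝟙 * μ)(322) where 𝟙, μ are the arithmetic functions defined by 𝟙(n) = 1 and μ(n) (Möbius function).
(𝟙 * μ)(322) = 0

Divisors of 322: [1, 2, 7, 14, 23, 46, 161, 322]. For each d | 322:
  d = 1: 𝟙(1) · μ(322/1) = 1 · -1 = -1
  d = 2: 𝟙(2) · μ(322/2) = 1 · 1 = 1
  d = 7: 𝟙(7) · μ(322/7) = 1 · 1 = 1
  d = 14: 𝟙(14) · μ(322/14) = 1 · -1 = -1
  d = 23: 𝟙(23) · μ(322/23) = 1 · 1 = 1
  d = 46: 𝟙(46) · μ(322/46) = 1 · -1 = -1
  d = 161: 𝟙(161) · μ(322/161) = 1 · -1 = -1
  d = 322: 𝟙(322) · μ(322/322) = 1 · 1 = 1
Summing: (𝟙 * μ)(322) = -1 + 1 + 1 + -1 + 1 + -1 + -1 + 1 = 0.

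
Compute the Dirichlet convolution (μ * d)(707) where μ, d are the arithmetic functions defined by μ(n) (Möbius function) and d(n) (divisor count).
(μ * d)(707) = 1

Divisors of 707: [1, 7, 101, 707]. For each d | 707:
  d = 1: μ(1) · d(707/1) = 1 · 4 = 4
  d = 7: μ(7) · d(707/7) = -1 · 2 = -2
  d = 101: μ(101) · d(707/101) = -1 · 2 = -2
  d = 707: μ(707) · d(707/707) = 1 · 1 = 1
Summing: (μ * d)(707) = 4 + -2 + -2 + 1 = 1.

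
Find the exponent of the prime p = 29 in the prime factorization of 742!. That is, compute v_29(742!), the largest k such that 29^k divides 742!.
v_29(742!) = 25

Legendre's formula: v_p(n!) = Σ_{k ≥ 1} ⌊n / p^k⌋. For p = 29, n = 742, the terms are:
  ⌊742/29^1⌋ = ⌊742/29⌋ = 25
(the next term ⌊742/29^2⌋ = 0, terminating the sum). Summing: v_29(742!) = 25 = 25.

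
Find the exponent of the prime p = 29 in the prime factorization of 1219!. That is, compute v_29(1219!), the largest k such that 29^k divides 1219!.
v_29(1219!) = 43

Legendre's formula: v_p(n!) = Σ_{k ≥ 1} ⌊n / p^k⌋. For p = 29, n = 1219, the terms are:
  ⌊1219/29^1⌋ = ⌊1219/29⌋ = 42
  ⌊1219/29^2⌋ = ⌊1219/841⌋ = 1
(the next term ⌊1219/29^3⌋ = 0, terminating the sum). Summing: v_29(1219!) = 42 + 1 = 43.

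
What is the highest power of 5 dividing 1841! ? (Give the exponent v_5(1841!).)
v_5(1841!) = 457

Legendre's formula: v_p(n!) = Σ_{k ≥ 1} ⌊n / p^k⌋. For p = 5, n = 1841, the terms are:
  ⌊1841/5^1⌋ = ⌊1841/5⌋ = 368
  ⌊1841/5^2⌋ = ⌊1841/25⌋ = 73
  ⌊1841/5^3⌋ = ⌊1841/125⌋ = 14
  ⌊1841/5^4⌋ = ⌊1841/625⌋ = 2
(the next term ⌊1841/5^5⌋ = 0, terminating the sum). Summing: v_5(1841!) = 368 + 73 + 14 + 2 = 457.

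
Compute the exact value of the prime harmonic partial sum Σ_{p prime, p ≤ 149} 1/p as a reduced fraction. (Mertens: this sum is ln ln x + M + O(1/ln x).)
Σ 1/p = 2815015614437565820654021455954100101477639621972021569177/1492182350939279320058875736615841068547583863326864530410

π(149) = 35, so the primes ≤ 149 are [2, 3, 5, 7, 11, 13, 17, 19, 23, 29, 31, 37, 41, 43, 47, 53, 59, 61, 67, 71, 73, 79, 83, 89, 97, 101, 103, 107, 109, 113, 127, 131, 137, 139, 149]. Summing 1/p over these primes: 2815015614437565820654021455954100101477639621972021569177/1492182350939279320058875736615841068547583863326864530410 ≈ 1.8865. Mertens estimate ln ln(149) + 0.2615 ≈ 1.8717.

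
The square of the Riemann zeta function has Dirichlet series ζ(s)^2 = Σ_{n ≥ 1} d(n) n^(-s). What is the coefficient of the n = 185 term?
d(185) = 4

ζ(s)^2 = (Σ 1/m^s)(Σ 1/k^s). The coefficient of 1/n^s in the product is the number of ordered pairs (m, k) with mk = n, which equals d(n). For n = 185, divisors are [1, 5, 37, 185], so d(185) = 4.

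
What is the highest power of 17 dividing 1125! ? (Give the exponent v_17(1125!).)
v_17(1125!) = 69

Legendre's formula: v_p(n!) = Σ_{k ≥ 1} ⌊n / p^k⌋. For p = 17, n = 1125, the terms are:
  ⌊1125/17^1⌋ = ⌊1125/17⌋ = 66
  ⌊1125/17^2⌋ = ⌊1125/289⌋ = 3
(the next term ⌊1125/17^3⌋ = 0, terminating the sum). Summing: v_17(1125!) = 66 + 3 = 69.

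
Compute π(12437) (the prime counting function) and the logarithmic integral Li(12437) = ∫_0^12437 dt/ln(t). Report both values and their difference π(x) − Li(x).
π(12437) = 1485;  Li(12437) ≈ 1507.54;  π(x) − Li(x) ≈ -22.54.

Direct count of primes ≤ 12437 gives π(12437) = 1485. Numerical evaluation of the logarithmic integral gives Li(12437) ≈ 1507.54. The difference π(x) − Li(x) ≈ -22.54 is typically negative for small/moderate x (Li(x) overestimates), though Littlewood's theorem shows this sign changes infinitely often.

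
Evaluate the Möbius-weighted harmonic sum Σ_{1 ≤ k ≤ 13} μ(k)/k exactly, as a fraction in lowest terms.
Σ μ(k)/k = -2323/30030

Values of μ(k) for 1 ≤ k ≤ 13: μ(1) = 1, μ(2) = -1, μ(3) = -1, μ(5) = -1, μ(6) = 1, μ(7) = -1, μ(10) = 1, μ(11) = -1, μ(13) = -1, with μ = 0 on non-squarefree integers. Summing μ(k)/k for k where μ(k) ≠ 0 gives -2323/30030 ≈ -0.0774. (PNT ⟺ this sum → 0 as n → ∞.)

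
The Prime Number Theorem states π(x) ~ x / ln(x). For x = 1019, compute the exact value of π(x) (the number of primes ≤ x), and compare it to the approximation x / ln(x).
π(1019) = 171;  x/ln(x) ≈ 147.11;  relative error ≈ 13.97%.

Directly count primes up to 1019: π(1019) = 171. The PNT approximation gives 1019/ln(1019) ≈ 1019/6.92658 ≈ 147.11. Relative error (π(x) − x/ln(x)) / π(x) ≈ 13.97%; the approximation is known to undercount slightly (Li(x) is a better estimate).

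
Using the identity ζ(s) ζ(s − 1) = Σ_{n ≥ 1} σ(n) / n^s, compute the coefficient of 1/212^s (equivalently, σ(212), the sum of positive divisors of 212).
σ(212) = 378

In the product (Σ m^0/m^s)(Σ k / k^s) = Σ (Σ_{d | n} d) / n^s, the coefficient of 1/n^s is σ(n) = Σ_{d | n} d. For n = 212, divisors are [1, 2, 4, 53, 106, 212]; summing: σ(212) = 378.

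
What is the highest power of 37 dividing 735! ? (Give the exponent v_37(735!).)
v_37(735!) = 19

Legendre's formula: v_p(n!) = Σ_{k ≥ 1} ⌊n / p^k⌋. For p = 37, n = 735, the terms are:
  ⌊735/37^1⌋ = ⌊735/37⌋ = 19
(the next term ⌊735/37^2⌋ = 0, terminating the sum). Summing: v_37(735!) = 19 = 19.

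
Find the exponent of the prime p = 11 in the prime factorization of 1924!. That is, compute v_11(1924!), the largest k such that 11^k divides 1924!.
v_11(1924!) = 190

Legendre's formula: v_p(n!) = Σ_{k ≥ 1} ⌊n / p^k⌋. For p = 11, n = 1924, the terms are:
  ⌊1924/11^1⌋ = ⌊1924/11⌋ = 174
  ⌊1924/11^2⌋ = ⌊1924/121⌋ = 15
  ⌊1924/11^3⌋ = ⌊1924/1331⌋ = 1
(the next term ⌊1924/11^4⌋ = 0, terminating the sum). Summing: v_11(1924!) = 174 + 15 + 1 = 190.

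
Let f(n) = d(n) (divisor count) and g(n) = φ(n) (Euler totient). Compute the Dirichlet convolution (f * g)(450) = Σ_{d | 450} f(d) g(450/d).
(d * φ)(450) = 1209

Divisors of 450: [1, 2, 3, 5, 6, 9, 10, 15, 18, 25, 30, 45, 50, 75, 90, 150, 225, 450]. For each d | 450:
  d = 1: d(1) · φ(450/1) = 1 · 120 = 120
  d = 2: d(2) · φ(450/2) = 2 · 120 = 240
  d = 3: d(3) · φ(450/3) = 2 · 40 = 80
  d = 5: d(5) · φ(450/5) = 2 · 24 = 48
  d = 6: d(6) · φ(450/6) = 4 · 40 = 160
  d = 9: d(9) · φ(450/9) = 3 · 20 = 60
  d = 10: d(10) · φ(450/10) = 4 · 24 = 96
  d = 15: d(15) · φ(450/15) = 4 · 8 = 32
  d = 18: d(18) · φ(450/18) = 6 · 20 = 120
  d = 25: d(25) · φ(450/25) = 3 · 6 = 18
  d = 30: d(30) · φ(450/30) = 8 · 8 = 64
  d = 45: d(45) · φ(450/45) = 6 · 4 = 24
  d = 50: d(50) · φ(450/50) = 6 · 6 = 36
  d = 75: d(75) · φ(450/75) = 6 · 2 = 12
  d = 90: d(90) · φ(450/90) = 12 · 4 = 48
  d = 150: d(150) · φ(450/150) = 12 · 2 = 24
  d = 225: d(225) · φ(450/225) = 9 · 1 = 9
  d = 450: d(450) · φ(450/450) = 18 · 1 = 18
Summing: (d * φ)(450) = 120 + 240 + 80 + 48 + 160 + 60 + 96 + 32 + 120 + 18 + 64 + 24 + 36 + 12 + 48 + 24 + 9 + 18 = 1209.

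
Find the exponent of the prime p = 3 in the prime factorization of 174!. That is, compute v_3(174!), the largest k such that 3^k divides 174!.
v_3(174!) = 85

Legendre's formula: v_p(n!) = Σ_{k ≥ 1} ⌊n / p^k⌋. For p = 3, n = 174, the terms are:
  ⌊174/3^1⌋ = ⌊174/3⌋ = 58
  ⌊174/3^2⌋ = ⌊174/9⌋ = 19
  ⌊174/3^3⌋ = ⌊174/27⌋ = 6
  ⌊174/3^4⌋ = ⌊174/81⌋ = 2
(the next term ⌊174/3^5⌋ = 0, terminating the sum). Summing: v_3(174!) = 58 + 19 + 6 + 2 = 85.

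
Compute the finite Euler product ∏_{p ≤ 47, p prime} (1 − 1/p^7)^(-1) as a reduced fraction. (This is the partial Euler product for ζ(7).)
∏ = 23382886769632432571789841128782562016512130510871147719864543051070039135878767058418261603816212645625/23189273096315310437319062436725495011112024414316439805760324840606793884675752039664775666767203598336

The primes p ≤ 47 are [2, 3, 5, 7, 11, 13, 17, 19, 23, 29, 31, 37, 41, 43, 47]. For each prime, (1 − 1/p^7)^(-1) = p^7 / (p^7 − 1). The product is (1 − 1/2^7)^(-1), (1 − 1/3^7)^(-1), (1 − 1/5^7)^(-1), (1 − 1/7^7)^(-1), (1 − 1/11^7)^(-1), (1 − 1/13^7)^(-1), (1 − 1/17^7)^(-1), (1 − 1/19^7)^(-1), (1 − 1/23^7)^(-1), (1 − 1/29^7)^(-1), (1 − 1/31^7)^(-1), (1 − 1/37^7)^(-1), (1 − 1/41^7)^(-1), (1 − 1/43^7)^(-1), (1 − 1/47^7)^(-1) = ∏ p^7 / (p^7 − 1) = 23382886769632432571789841128782562016512130510871147719864543051070039135878767058418261603816212645625/23189273096315310437319062436725495011112024414316439805760324840606793884675752039664775666767203598336.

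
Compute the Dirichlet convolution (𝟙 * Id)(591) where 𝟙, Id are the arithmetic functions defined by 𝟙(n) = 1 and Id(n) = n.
(𝟙 * Id)(591) = 792

Divisors of 591: [1, 3, 197, 591]. For each d | 591:
  d = 1: 𝟙(1) · Id(591/1) = 1 · 591 = 591
  d = 3: 𝟙(3) · Id(591/3) = 1 · 197 = 197
  d = 197: 𝟙(197) · Id(591/197) = 1 · 3 = 3
  d = 591: 𝟙(591) · Id(591/591) = 1 · 1 = 1
Summing: (𝟙 * Id)(591) = 591 + 197 + 3 + 1 = 792.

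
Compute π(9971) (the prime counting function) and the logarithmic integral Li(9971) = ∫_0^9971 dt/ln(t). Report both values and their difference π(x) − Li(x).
π(9971) = 1228;  Li(9971) ≈ 1242.99;  π(x) − Li(x) ≈ -14.99.

Direct count of primes ≤ 9971 gives π(9971) = 1228. Numerical evaluation of the logarithmic integral gives Li(9971) ≈ 1242.99. The difference π(x) − Li(x) ≈ -14.99 is typically negative for small/moderate x (Li(x) overestimates), though Littlewood's theorem shows this sign changes infinitely often.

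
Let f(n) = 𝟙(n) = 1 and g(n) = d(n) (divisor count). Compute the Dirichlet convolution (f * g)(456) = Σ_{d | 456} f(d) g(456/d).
(𝟙 * d)(456) = 90

Divisors of 456: [1, 2, 3, 4, 6, 8, 12, 19, 24, 38, 57, 76, 114, 152, 228, 456]. For each d | 456:
  d = 1: 𝟙(1) · d(456/1) = 1 · 16 = 16
  d = 2: 𝟙(2) · d(456/2) = 1 · 12 = 12
  d = 3: 𝟙(3) · d(456/3) = 1 · 8 = 8
  d = 4: 𝟙(4) · d(456/4) = 1 · 8 = 8
  d = 6: 𝟙(6) · d(456/6) = 1 · 6 = 6
  d = 8: 𝟙(8) · d(456/8) = 1 · 4 = 4
  d = 12: 𝟙(12) · d(456/12) = 1 · 4 = 4
  d = 19: 𝟙(19) · d(456/19) = 1 · 8 = 8
  d = 24: 𝟙(24) · d(456/24) = 1 · 2 = 2
  d = 38: 𝟙(38) · d(456/38) = 1 · 6 = 6
  d = 57: 𝟙(57) · d(456/57) = 1 · 4 = 4
  d = 76: 𝟙(76) · d(456/76) = 1 · 4 = 4
  d = 114: 𝟙(114) · d(456/114) = 1 · 3 = 3
  d = 152: 𝟙(152) · d(456/152) = 1 · 2 = 2
  d = 228: 𝟙(228) · d(456/228) = 1 · 2 = 2
  d = 456: 𝟙(456) · d(456/456) = 1 · 1 = 1
Summing: (𝟙 * d)(456) = 16 + 12 + 8 + 8 + 6 + 4 + 4 + 8 + 2 + 6 + 4 + 4 + 3 + 2 + 2 + 1 = 90.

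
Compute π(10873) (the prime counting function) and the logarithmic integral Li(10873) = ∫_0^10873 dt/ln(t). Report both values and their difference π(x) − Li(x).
π(10873) = 1322;  Li(10873) ≈ 1340.49;  π(x) − Li(x) ≈ -18.49.

Direct count of primes ≤ 10873 gives π(10873) = 1322. Numerical evaluation of the logarithmic integral gives Li(10873) ≈ 1340.49. The difference π(x) − Li(x) ≈ -18.49 is typically negative for small/moderate x (Li(x) overestimates), though Littlewood's theorem shows this sign changes infinitely often.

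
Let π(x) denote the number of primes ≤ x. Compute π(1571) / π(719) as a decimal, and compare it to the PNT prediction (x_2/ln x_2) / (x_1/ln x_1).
π(1571)/π(719) = 248/128 ≈ 1.9375;  PNT prediction ≈ 1.9529.

π(719) = 128 and π(1571) = 248, so π(1571)/π(719) ≈ 1.9375. The PNT-predicted ratio is (1571/ln(1571)) / (719/ln(719)) ≈ 1.9529. The two agree to within a few percent, as expected.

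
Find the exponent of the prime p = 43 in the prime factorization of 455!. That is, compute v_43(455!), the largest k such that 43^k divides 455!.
v_43(455!) = 10

Legendre's formula: v_p(n!) = Σ_{k ≥ 1} ⌊n / p^k⌋. For p = 43, n = 455, the terms are:
  ⌊455/43^1⌋ = ⌊455/43⌋ = 10
(the next term ⌊455/43^2⌋ = 0, terminating the sum). Summing: v_43(455!) = 10 = 10.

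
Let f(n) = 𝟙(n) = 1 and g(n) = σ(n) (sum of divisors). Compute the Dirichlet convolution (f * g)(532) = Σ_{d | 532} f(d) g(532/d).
(𝟙 * σ)(532) = 2079

Divisors of 532: [1, 2, 4, 7, 14, 19, 28, 38, 76, 133, 266, 532]. For each d | 532:
  d = 1: 𝟙(1) · σ(532/1) = 1 · 1120 = 1120
  d = 2: 𝟙(2) · σ(532/2) = 1 · 480 = 480
  d = 4: 𝟙(4) · σ(532/4) = 1 · 160 = 160
  d = 7: 𝟙(7) · σ(532/7) = 1 · 140 = 140
  d = 14: 𝟙(14) · σ(532/14) = 1 · 60 = 60
  d = 19: 𝟙(19) · σ(532/19) = 1 · 56 = 56
  d = 28: 𝟙(28) · σ(532/28) = 1 · 20 = 20
  d = 38: 𝟙(38) · σ(532/38) = 1 · 24 = 24
  d = 76: 𝟙(76) · σ(532/76) = 1 · 8 = 8
  d = 133: 𝟙(133) · σ(532/133) = 1 · 7 = 7
  d = 266: 𝟙(266) · σ(532/266) = 1 · 3 = 3
  d = 532: 𝟙(532) · σ(532/532) = 1 · 1 = 1
Summing: (𝟙 * σ)(532) = 1120 + 480 + 160 + 140 + 60 + 56 + 20 + 24 + 8 + 7 + 3 + 1 = 2079.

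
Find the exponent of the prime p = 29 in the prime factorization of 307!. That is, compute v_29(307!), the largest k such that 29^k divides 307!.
v_29(307!) = 10

Legendre's formula: v_p(n!) = Σ_{k ≥ 1} ⌊n / p^k⌋. For p = 29, n = 307, the terms are:
  ⌊307/29^1⌋ = ⌊307/29⌋ = 10
(the next term ⌊307/29^2⌋ = 0, terminating the sum). Summing: v_29(307!) = 10 = 10.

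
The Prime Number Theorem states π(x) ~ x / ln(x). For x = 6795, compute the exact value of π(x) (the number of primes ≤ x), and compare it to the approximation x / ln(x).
π(6795) = 875;  x/ln(x) ≈ 770.06;  relative error ≈ 11.99%.

Directly count primes up to 6795: π(6795) = 875. The PNT approximation gives 6795/ln(6795) ≈ 6795/8.82394 ≈ 770.06. Relative error (π(x) − x/ln(x)) / π(x) ≈ 11.99%; the approximation is known to undercount slightly (Li(x) is a better estimate).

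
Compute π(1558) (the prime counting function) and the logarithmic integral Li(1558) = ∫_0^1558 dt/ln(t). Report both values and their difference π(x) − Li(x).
π(1558) = 245;  Li(1558) ≈ 255.72;  π(x) − Li(x) ≈ -10.72.

Direct count of primes ≤ 1558 gives π(1558) = 245. Numerical evaluation of the logarithmic integral gives Li(1558) ≈ 255.72. The difference π(x) − Li(x) ≈ -10.72 is typically negative for small/moderate x (Li(x) overestimates), though Littlewood's theorem shows this sign changes infinitely often.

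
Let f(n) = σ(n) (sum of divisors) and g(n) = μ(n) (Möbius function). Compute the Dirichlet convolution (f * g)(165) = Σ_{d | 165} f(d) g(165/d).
(σ * μ)(165) = 165

Divisors of 165: [1, 3, 5, 11, 15, 33, 55, 165]. For each d | 165:
  d = 1: σ(1) · μ(165/1) = 1 · -1 = -1
  d = 3: σ(3) · μ(165/3) = 4 · 1 = 4
  d = 5: σ(5) · μ(165/5) = 6 · 1 = 6
  d = 11: σ(11) · μ(165/11) = 12 · 1 = 12
  d = 15: σ(15) · μ(165/15) = 24 · -1 = -24
  d = 33: σ(33) · μ(165/33) = 48 · -1 = -48
  d = 55: σ(55) · μ(165/55) = 72 · -1 = -72
  d = 165: σ(165) · μ(165/165) = 288 · 1 = 288
Summing: (σ * μ)(165) = -1 + 4 + 6 + 12 + -24 + -48 + -72 + 288 = 165.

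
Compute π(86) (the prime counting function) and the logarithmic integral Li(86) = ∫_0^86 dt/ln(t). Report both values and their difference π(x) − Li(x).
π(86) = 23;  Li(86) ≈ 27.04;  π(x) − Li(x) ≈ -4.04.

Direct count of primes ≤ 86 gives π(86) = 23. Numerical evaluation of the logarithmic integral gives Li(86) ≈ 27.04. The difference π(x) − Li(x) ≈ -4.04 is typically negative for small/moderate x (Li(x) overestimates), though Littlewood's theorem shows this sign changes infinitely often.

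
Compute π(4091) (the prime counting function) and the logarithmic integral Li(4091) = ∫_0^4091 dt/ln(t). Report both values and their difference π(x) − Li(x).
π(4091) = 563;  Li(4091) ≈ 576.32;  π(x) − Li(x) ≈ -13.32.

Direct count of primes ≤ 4091 gives π(4091) = 563. Numerical evaluation of the logarithmic integral gives Li(4091) ≈ 576.32. The difference π(x) − Li(x) ≈ -13.32 is typically negative for small/moderate x (Li(x) overestimates), though Littlewood's theorem shows this sign changes infinitely often.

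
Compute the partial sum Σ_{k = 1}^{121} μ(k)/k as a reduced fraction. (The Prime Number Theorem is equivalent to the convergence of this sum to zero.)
Σ μ(k)/k = -57036343158881297864991132838495688289960443/6322010928083521557629041258308732498654937398

Values of μ(k) for 1 ≤ k ≤ 121: μ(1) = 1, μ(2) = -1, μ(3) = -1, μ(5) = -1, μ(6) = 1, μ(7) = -1, μ(10) = 1, μ(11) = -1, μ(13) = -1, μ(14) = 1, μ(15) = 1, μ(17) = -1, μ(19) = -1, μ(21) = 1, μ(22) = 1, μ(23) = -1, μ(26) = 1, μ(29) = -1, μ(30) = -1, μ(31) = -1, μ(33) = 1, μ(34) = 1, μ(35) = 1, μ(37) = -1, μ(38) = 1, μ(39) = 1, μ(41) = -1, μ(42) = -1, μ(43) = -1, μ(46) = 1, μ(47) = -1, μ(51) = 1, μ(53) = -1, μ(55) = 1, μ(57) = 1, μ(58) = 1, μ(59) = -1, μ(61) = -1, μ(62) = 1, μ(65) = 1, μ(66) = -1, μ(67) = -1, μ(69) = 1, μ(70) = -1, μ(71) = -1, μ(73) = -1, μ(74) = 1, μ(77) = 1, μ(78) = -1, μ(79) = -1, μ(82) = 1, μ(83) = -1, μ(85) = 1, μ(86) = 1, μ(87) = 1, μ(89) = -1, μ(91) = 1, μ(93) = 1, μ(94) = 1, μ(95) = 1, μ(97) = -1, μ(101) = -1, μ(102) = -1, μ(103) = -1, μ(105) = -1, μ(106) = 1, μ(107) = -1, μ(109) = -1, μ(110) = -1, μ(111) = 1, μ(113) = -1, μ(114) = -1, μ(115) = 1, μ(118) = 1, μ(119) = 1, with μ = 0 on non-squarefree integers. Summing μ(k)/k for k where μ(k) ≠ 0 gives -57036343158881297864991132838495688289960443/6322010928083521557629041258308732498654937398 ≈ -0.0090. (PNT ⟺ this sum → 0 as n → ∞.)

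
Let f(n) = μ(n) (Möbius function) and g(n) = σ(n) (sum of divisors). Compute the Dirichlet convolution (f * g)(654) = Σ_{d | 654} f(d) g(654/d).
(μ * σ)(654) = 654

Divisors of 654: [1, 2, 3, 6, 109, 218, 327, 654]. For each d | 654:
  d = 1: μ(1) · σ(654/1) = 1 · 1320 = 1320
  d = 2: μ(2) · σ(654/2) = -1 · 440 = -440
  d = 3: μ(3) · σ(654/3) = -1 · 330 = -330
  d = 6: μ(6) · σ(654/6) = 1 · 110 = 110
  d = 109: μ(109) · σ(654/109) = -1 · 12 = -12
  d = 218: μ(218) · σ(654/218) = 1 · 4 = 4
  d = 327: μ(327) · σ(654/327) = 1 · 3 = 3
  d = 654: μ(654) · σ(654/654) = -1 · 1 = -1
Summing: (μ * σ)(654) = 1320 + -440 + -330 + 110 + -12 + 4 + 3 + -1 = 654.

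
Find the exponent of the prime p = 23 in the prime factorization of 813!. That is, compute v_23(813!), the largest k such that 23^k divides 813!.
v_23(813!) = 36

Legendre's formula: v_p(n!) = Σ_{k ≥ 1} ⌊n / p^k⌋. For p = 23, n = 813, the terms are:
  ⌊813/23^1⌋ = ⌊813/23⌋ = 35
  ⌊813/23^2⌋ = ⌊813/529⌋ = 1
(the next term ⌊813/23^3⌋ = 0, terminating the sum). Summing: v_23(813!) = 35 + 1 = 36.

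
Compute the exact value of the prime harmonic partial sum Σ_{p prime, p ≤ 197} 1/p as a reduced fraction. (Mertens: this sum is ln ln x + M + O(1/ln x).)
Σ 1/p = 76196574135067008118914163673288637004399442476398684669741544152346284384175423/39195588149163123383161804554421175259738677336198748467804183290796540382737190

π(197) = 45, so the primes ≤ 197 are [2, 3, 5, 7, 11, 13, 17, 19, 23, 29, 31, 37, 41, 43, 47, 53, 59, 61, 67, 71, 73, 79, 83, 89, 97, 101, 103, 107, 109, 113, 127, 131, 137, 139, 149, 151, 157, 163, 167, 173, 179, 181, 191, 193, 197]. Summing 1/p over these primes: 76196574135067008118914163673288637004399442476398684669741544152346284384175423/39195588149163123383161804554421175259738677336198748467804183290796540382737190 ≈ 1.9440. Mertens estimate ln ln(197) + 0.2615 ≈ 1.9260.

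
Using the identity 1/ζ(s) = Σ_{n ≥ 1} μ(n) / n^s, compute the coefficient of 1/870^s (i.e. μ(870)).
μ(870) = 1

Factor n = 870 = 2 · 3 · 5 · 29. μ(n) = 0 if any exponent ≥ 2 (not squarefree); otherwise μ(n) = (−1)^{ω(n)} where ω(n) is the number of distinct prime factors. Applying: μ(870) = 1.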